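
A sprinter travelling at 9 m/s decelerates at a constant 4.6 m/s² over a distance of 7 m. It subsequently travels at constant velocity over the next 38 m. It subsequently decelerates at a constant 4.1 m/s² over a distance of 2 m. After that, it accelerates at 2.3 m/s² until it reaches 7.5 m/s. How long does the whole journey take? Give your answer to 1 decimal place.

14.3 s

Phase 1 (decelerating): v₀ = 9.00 m/s, a = -4.6 m/s².
v² = v₀² + 2aΔx = 9.00² + 2·-4.6·7 = 16.6 → v = 4.07 m/s
t = (v − v₀)/a = (4.07 − 9.00)/-4.6 = 1.07 s

Phase 2 (constant speed): v₀ = 4.07 m/s, a = 0 m/s².
Constant speed: t = d/v = 38/4.07 = 9.33 s

Phase 3 (decelerating): v₀ = 4.07 m/s, a = -4.1 m/s².
v² = v₀² + 2aΔx = 4.07² + 2·-4.1·2 = 0.200 → v = 0.447 m/s
t = (v − v₀)/a = (0.447 − 4.07)/-4.1 = 0.885 s

Phase 4 (accelerating): v₀ = 0.447 m/s, a = 2.3 m/s².
v = v₀ + at → t = (7.5 − 0.447) / 2.3 = 3.07 s
v² = v₀² + 2aΔx → Δx = (7.5² − 0.447²)/(2·2.3) = 12.2 m
Total time = 1.07 + 9.33 + 0.885 + 3.07 = 14.3 s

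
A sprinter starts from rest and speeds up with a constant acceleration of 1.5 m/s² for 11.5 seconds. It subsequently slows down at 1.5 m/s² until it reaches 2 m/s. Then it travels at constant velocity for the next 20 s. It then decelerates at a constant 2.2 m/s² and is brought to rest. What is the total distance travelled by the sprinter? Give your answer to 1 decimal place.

238.0 m

Phase 1 (accelerating): v₀ = 0 m/s, a = 1.5 m/s².
v = v₀ + at = 0 + (1.5)(11.5) = 17.2 m/s
Δx = v₀t + ½at² = 0·11.5 + 0.5·1.5·11.5² = 99.2 m

Phase 2 (decelerating): v₀ = 17.2 m/s, a = -1.5 m/s².
v = v₀ + at → t = (2 − 17.2) / -1.5 = 10.2 s
v² = v₀² + 2aΔx → Δx = (2² − 17.2²)/(2·-1.5) = 97.9 m

Phase 3 (constant speed): v₀ = 2.00 m/s, a = 0 m/s².
v = v₀ + at = 2.00 + (0)(20) = 2.00 m/s
Δx = v₀t + ½at² = 2.00·20 + 0.5·0·20² = 40.0 m

Phase 4 (decelerating): v₀ = 2.00 m/s, a = -2.2 m/s².
v = v₀ + at → t = (0 − 2.00) / -2.2 = 0.909 s
v² = v₀² + 2aΔx → Δx = (0² − 2.00²)/(2·-2.2) = 0.909 m
Total distance = 99.2 + 97.9 + 40.0 + 0.909 = 238 m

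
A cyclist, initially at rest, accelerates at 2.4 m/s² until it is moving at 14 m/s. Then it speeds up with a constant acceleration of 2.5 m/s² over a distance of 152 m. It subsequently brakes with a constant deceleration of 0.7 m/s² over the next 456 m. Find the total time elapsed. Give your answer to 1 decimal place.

31.3 s

Phase 1 (accelerating): v₀ = 0 m/s, a = 2.4 m/s².
v = v₀ + at → t = (14 − 0) / 2.4 = 5.83 s
v² = v₀² + 2aΔx → Δx = (14² − 0²)/(2·2.4) = 40.8 m

Phase 2 (accelerating): v₀ = 14.0 m/s, a = 2.5 m/s².
v² = v₀² + 2aΔx = 14.0² + 2·2.5·152 = 956 → v = 30.9 m/s
t = (v − v₀)/a = (30.9 − 14.0)/2.5 = 6.77 s

Phase 3 (decelerating): v₀ = 30.9 m/s, a = -0.7 m/s².
v² = v₀² + 2aΔx = 30.9² + 2·-0.7·456 = 318 → v = 17.8 m/s
t = (v − v₀)/a = (17.8 − 30.9)/-0.7 = 18.7 s
Total time = 5.83 + 6.77 + 18.7 = 31.3 s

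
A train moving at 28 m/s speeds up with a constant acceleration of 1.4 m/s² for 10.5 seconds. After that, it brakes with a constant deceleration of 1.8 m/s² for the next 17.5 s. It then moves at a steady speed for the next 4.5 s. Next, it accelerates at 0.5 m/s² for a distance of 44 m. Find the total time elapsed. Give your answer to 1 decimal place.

36.1 s

Phase 1 (accelerating): v₀ = 28.0 m/s, a = 1.4 m/s².
v = v₀ + at = 28.0 + (1.4)(10.5) = 42.7 m/s
Δx = v₀t + ½at² = 28.0·10.5 + 0.5·1.4·10.5² = 371 m

Phase 2 (decelerating): v₀ = 42.7 m/s, a = -1.8 m/s².
v = v₀ + at = 42.7 + (-1.8)(17.5) = 11.2 m/s
Δx = v₀t + ½at² = 42.7·17.5 + 0.5·-1.8·17.5² = 472 m

Phase 3 (constant speed): v₀ = 11.2 m/s, a = 0 m/s².
v = v₀ + at = 11.2 + (0)(4.5) = 11.2 m/s
Δx = v₀t + ½at² = 11.2·4.5 + 0.5·0·4.5² = 50.4 m

Phase 4 (accelerating): v₀ = 11.2 m/s, a = 0.5 m/s².
v² = v₀² + 2aΔx = 11.2² + 2·0.5·44 = 169 → v = 13.0 m/s
t = (v − v₀)/a = (13.0 − 11.2)/0.5 = 3.63 s
Total time = 10.5 + 17.5 + 4.50 + 3.63 = 36.1 s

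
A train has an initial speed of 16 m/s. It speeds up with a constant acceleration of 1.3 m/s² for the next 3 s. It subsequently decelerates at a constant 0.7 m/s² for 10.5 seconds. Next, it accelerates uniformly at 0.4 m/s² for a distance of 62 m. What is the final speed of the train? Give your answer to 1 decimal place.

Phase 1 (accelerating): v₀ = 16.0 m/s, a = 1.3 m/s².
v = v₀ + at = 16.0 + (1.3)(3) = 19.9 m/s
Δx = v₀t + ½at² = 16.0·3 + 0.5·1.3·3² = 53.9 m

Phase 2 (decelerating): v₀ = 19.9 m/s, a = -0.7 m/s².
v = v₀ + at = 19.9 + (-0.7)(10.5) = 12.5 m/s
Δx = v₀t + ½at² = 19.9·10.5 + 0.5·-0.7·10.5² = 170 m

Phase 3 (accelerating): v₀ = 12.5 m/s, a = 0.4 m/s².
v² = v₀² + 2aΔx = 12.5² + 2·0.4·62 = 207 → v = 14.4 m/s
t = (v − v₀)/a = (14.4 − 12.5)/0.4 = 4.60 s
Final speed = 14.4 m/s

14.4 m/s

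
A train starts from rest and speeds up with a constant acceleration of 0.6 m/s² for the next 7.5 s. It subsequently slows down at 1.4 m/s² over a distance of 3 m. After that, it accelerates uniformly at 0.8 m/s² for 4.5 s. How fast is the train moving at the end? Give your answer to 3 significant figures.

Phase 1 (accelerating): v₀ = 0 m/s, a = 0.6 m/s².
v = v₀ + at = 0 + (0.6)(7.5) = 4.50 m/s
Δx = v₀t + ½at² = 0·7.5 + 0.5·0.6·7.5² = 16.9 m

Phase 2 (decelerating): v₀ = 4.50 m/s, a = -1.4 m/s².
v² = v₀² + 2aΔx = 4.50² + 2·-1.4·3 = 11.9 → v = 3.44 m/s
t = (v − v₀)/a = (3.44 − 4.50)/-1.4 = 0.755 s

Phase 3 (accelerating): v₀ = 3.44 m/s, a = 0.8 m/s².
v = v₀ + at = 3.44 + (0.8)(4.5) = 7.04 m/s
Δx = v₀t + ½at² = 3.44·4.5 + 0.5·0.8·4.5² = 23.6 m
Final speed = 7.04 m/s

7.04 m/s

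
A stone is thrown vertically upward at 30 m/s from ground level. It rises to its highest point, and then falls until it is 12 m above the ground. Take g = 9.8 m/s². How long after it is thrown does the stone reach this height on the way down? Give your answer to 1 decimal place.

5.7 s

Phase 1 (rising): v₀ = 30.0 m/s, a = -9.8 m/s².
v = v₀ + at → t = (0 − 30.0) / -9.8 = 3.06 s
v² = v₀² + 2aΔx → Δx = (0² − 30.0²)/(2·-9.8) = 45.9 m

Phase 2 (falling): v₀ = 0 m/s, a = -9.8 m/s².
Falls 33.9 m from rest: t = √(2·33.9/9.8) = 2.63 s; v = g·t = 25.8 m/s.
Total time = 3.06 + 2.63 = 5.69 s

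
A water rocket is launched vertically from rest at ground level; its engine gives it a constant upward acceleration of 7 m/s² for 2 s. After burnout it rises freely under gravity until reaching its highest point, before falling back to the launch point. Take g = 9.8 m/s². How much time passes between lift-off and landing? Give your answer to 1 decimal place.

Phase 1 (powered ascent): v₀ = 0 m/s, a = 7 m/s².
v = v₀ + at = 0 + (7)(2) = 14.0 m/s
Δx = v₀t + ½at² = 0·2 + 0.5·7·2² = 14.0 m

Phase 2 (coasting upward): v₀ = 14.0 m/s, a = -9.8 m/s².
v = v₀ + at → t = (0 − 14.0) / -9.8 = 1.43 s
v² = v₀² + 2aΔx → Δx = (0² − 14.0²)/(2·-9.8) = 10.0 m

Phase 3 (free fall): v₀ = 0 m/s, a = -9.8 m/s².
Falls 24.0 m from rest: t = √(2·24.0/9.8) = 2.21 s; v = g·t = 21.7 m/s.
Total time = 2.00 + 1.43 + 2.21 = 5.64 s

5.6 s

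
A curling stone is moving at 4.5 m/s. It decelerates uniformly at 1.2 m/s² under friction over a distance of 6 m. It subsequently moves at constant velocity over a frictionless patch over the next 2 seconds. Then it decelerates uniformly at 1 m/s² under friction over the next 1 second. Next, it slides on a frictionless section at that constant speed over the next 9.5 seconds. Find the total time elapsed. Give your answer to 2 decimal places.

Phase 1 (decelerating): v₀ = 4.50 m/s, a = -1.2 m/s².
v² = v₀² + 2aΔx = 4.50² + 2·-1.2·6 = 5.85 → v = 2.42 m/s
t = (v − v₀)/a = (2.42 − 4.50)/-1.2 = 1.73 s

Phase 2 (constant speed): v₀ = 2.42 m/s, a = 0 m/s².
v = v₀ + at = 2.42 + (0)(2) = 2.42 m/s
Δx = v₀t + ½at² = 2.42·2 + 0.5·0·2² = 4.84 m

Phase 3 (decelerating): v₀ = 2.42 m/s, a = -1 m/s².
v = v₀ + at = 2.42 + (-1)(1) = 1.42 m/s
Δx = v₀t + ½at² = 2.42·1 + 0.5·-1·1² = 1.92 m

Phase 4 (constant speed): v₀ = 1.42 m/s, a = 0 m/s².
v = v₀ + at = 1.42 + (0)(9.5) = 1.42 m/s
Δx = v₀t + ½at² = 1.42·9.5 + 0.5·0·9.5² = 13.5 m
Total time = 1.73 + 2.00 + 1.00 + 9.50 = 14.2 s

14.23 s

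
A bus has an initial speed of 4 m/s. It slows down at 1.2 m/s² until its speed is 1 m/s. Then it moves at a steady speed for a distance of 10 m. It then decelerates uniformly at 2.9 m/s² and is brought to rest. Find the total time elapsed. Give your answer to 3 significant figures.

12.8 s

Phase 1 (decelerating): v₀ = 4.00 m/s, a = -1.2 m/s².
v = v₀ + at → t = (1 − 4.00) / -1.2 = 2.50 s
v² = v₀² + 2aΔx → Δx = (1² − 4.00²)/(2·-1.2) = 6.25 m

Phase 2 (constant speed): v₀ = 1.00 m/s, a = 0 m/s².
Constant speed: t = d/v = 10/1.00 = 10.0 s

Phase 3 (decelerating): v₀ = 1.00 m/s, a = -2.9 m/s².
v = v₀ + at → t = (0 − 1.00) / -2.9 = 0.345 s
v² = v₀² + 2aΔx → Δx = (0² − 1.00²)/(2·-2.9) = 0.172 m
Total time = 2.50 + 10.0 + 0.345 = 12.8 s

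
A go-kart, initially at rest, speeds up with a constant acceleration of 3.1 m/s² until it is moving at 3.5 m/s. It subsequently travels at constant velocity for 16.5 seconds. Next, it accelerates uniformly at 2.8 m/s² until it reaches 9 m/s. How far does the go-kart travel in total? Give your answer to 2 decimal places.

Phase 1 (accelerating): v₀ = 0 m/s, a = 3.1 m/s².
v = v₀ + at → t = (3.5 − 0) / 3.1 = 1.13 s
v² = v₀² + 2aΔx → Δx = (3.5² − 0²)/(2·3.1) = 1.98 m

Phase 2 (constant speed): v₀ = 3.50 m/s, a = 0 m/s².
v = v₀ + at = 3.50 + (0)(16.5) = 3.50 m/s
Δx = v₀t + ½at² = 3.50·16.5 + 0.5·0·16.5² = 57.8 m

Phase 3 (accelerating): v₀ = 3.50 m/s, a = 2.8 m/s².
v = v₀ + at → t = (9 − 3.50) / 2.8 = 1.96 s
v² = v₀² + 2aΔx → Δx = (9² − 3.50²)/(2·2.8) = 12.3 m
Total distance = 1.98 + 57.8 + 12.3 = 72.0 m

72.00 m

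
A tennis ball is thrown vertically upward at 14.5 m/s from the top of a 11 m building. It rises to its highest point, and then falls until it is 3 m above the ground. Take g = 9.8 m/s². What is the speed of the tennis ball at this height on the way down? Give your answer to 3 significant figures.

19.2 m/s

Phase 1 (rising): v₀ = 14.5 m/s, a = -9.8 m/s².
v = v₀ + at → t = (0 − 14.5) / -9.8 = 1.48 s
v² = v₀² + 2aΔx → Δx = (0² − 14.5²)/(2·-9.8) = 10.7 m

Phase 2 (falling): v₀ = 0 m/s, a = -9.8 m/s².
Falls 18.7 m from rest: t = √(2·18.7/9.8) = 1.95 s; v = g·t = 19.2 m/s.
Final speed = 19.2 m/s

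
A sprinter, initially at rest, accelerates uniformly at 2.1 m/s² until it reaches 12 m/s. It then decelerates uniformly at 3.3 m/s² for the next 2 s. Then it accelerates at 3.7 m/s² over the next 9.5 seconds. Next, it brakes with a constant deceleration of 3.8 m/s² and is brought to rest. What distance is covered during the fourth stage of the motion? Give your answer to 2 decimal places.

216.36 m

Phase 1 (accelerating): v₀ = 0 m/s, a = 2.1 m/s².
v = v₀ + at → t = (12 − 0) / 2.1 = 5.71 s
v² = v₀² + 2aΔx → Δx = (12² − 0²)/(2·2.1) = 34.3 m

Phase 2 (decelerating): v₀ = 12.0 m/s, a = -3.3 m/s².
v = v₀ + at = 12.0 + (-3.3)(2) = 5.40 m/s
Δx = v₀t + ½at² = 12.0·2 + 0.5·-3.3·2² = 17.4 m

Phase 3 (accelerating): v₀ = 5.40 m/s, a = 3.7 m/s².
v = v₀ + at = 5.40 + (3.7)(9.5) = 40.5 m/s
Δx = v₀t + ½at² = 5.40·9.5 + 0.5·3.7·9.5² = 218 m

Phase 4 (decelerating): v₀ = 40.5 m/s, a = -3.8 m/s².
v = v₀ + at → t = (0 − 40.5) / -3.8 = 10.7 s
v² = v₀² + 2aΔx → Δx = (0² − 40.5²)/(2·-3.8) = 216 m
Distance in phase 4 = 216 m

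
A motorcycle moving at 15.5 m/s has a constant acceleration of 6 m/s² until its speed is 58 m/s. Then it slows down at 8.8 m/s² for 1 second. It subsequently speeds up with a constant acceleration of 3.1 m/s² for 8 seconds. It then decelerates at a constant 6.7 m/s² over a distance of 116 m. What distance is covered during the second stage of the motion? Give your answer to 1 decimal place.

53.6 m

Phase 1 (accelerating): v₀ = 15.5 m/s, a = 6 m/s².
v = v₀ + at → t = (58 − 15.5) / 6 = 7.08 s
v² = v₀² + 2aΔx → Δx = (58² − 15.5²)/(2·6) = 260 m

Phase 2 (decelerating): v₀ = 58.0 m/s, a = -8.8 m/s².
v = v₀ + at = 58.0 + (-8.8)(1) = 49.2 m/s
Δx = v₀t + ½at² = 58.0·1 + 0.5·-8.8·1² = 53.6 m
Distance in phase 2 = 53.6 m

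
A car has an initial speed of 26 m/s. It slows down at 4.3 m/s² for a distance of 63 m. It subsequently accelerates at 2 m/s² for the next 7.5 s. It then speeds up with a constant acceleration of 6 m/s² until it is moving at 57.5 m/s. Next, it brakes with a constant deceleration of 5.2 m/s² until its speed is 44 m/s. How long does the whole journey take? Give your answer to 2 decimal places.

18.60 s

Phase 1 (decelerating): v₀ = 26.0 m/s, a = -4.3 m/s².
v² = v₀² + 2aΔx = 26.0² + 2·-4.3·63 = 134 → v = 11.6 m/s
t = (v − v₀)/a = (11.6 − 26.0)/-4.3 = 3.35 s

Phase 2 (accelerating): v₀ = 11.6 m/s, a = 2 m/s².
v = v₀ + at = 11.6 + (2)(7.5) = 26.6 m/s
Δx = v₀t + ½at² = 11.6·7.5 + 0.5·2·7.5² = 143 m

Phase 3 (accelerating): v₀ = 26.6 m/s, a = 6 m/s².
v = v₀ + at → t = (57.5 − 26.6) / 6 = 5.15 s
v² = v₀² + 2aΔx → Δx = (57.5² − 26.6²)/(2·6) = 217 m

Phase 4 (decelerating): v₀ = 57.5 m/s, a = -5.2 m/s².
v = v₀ + at → t = (44 − 57.5) / -5.2 = 2.60 s
v² = v₀² + 2aΔx → Δx = (44² − 57.5²)/(2·-5.2) = 132 m
Total time = 3.35 + 7.50 + 5.15 + 2.60 = 18.6 s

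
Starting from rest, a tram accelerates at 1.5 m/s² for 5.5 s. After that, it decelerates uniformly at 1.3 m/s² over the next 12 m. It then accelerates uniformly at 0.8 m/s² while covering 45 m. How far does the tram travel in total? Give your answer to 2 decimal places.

79.69 m

Phase 1 (accelerating): v₀ = 0 m/s, a = 1.5 m/s².
v = v₀ + at = 0 + (1.5)(5.5) = 8.25 m/s
Δx = v₀t + ½at² = 0·5.5 + 0.5·1.5·5.5² = 22.7 m

Phase 2 (decelerating): v₀ = 8.25 m/s, a = -1.3 m/s².
v² = v₀² + 2aΔx = 8.25² + 2·-1.3·12 = 36.9 → v = 6.07 m/s
t = (v − v₀)/a = (6.07 − 8.25)/-1.3 = 1.68 s

Phase 3 (accelerating): v₀ = 6.07 m/s, a = 0.8 m/s².
v² = v₀² + 2aΔx = 6.07² + 2·0.8·45 = 109 → v = 10.4 m/s
t = (v − v₀)/a = (10.4 − 6.07)/0.8 = 5.45 s
Total distance = 22.7 + 12.0 + 45.0 = 79.7 m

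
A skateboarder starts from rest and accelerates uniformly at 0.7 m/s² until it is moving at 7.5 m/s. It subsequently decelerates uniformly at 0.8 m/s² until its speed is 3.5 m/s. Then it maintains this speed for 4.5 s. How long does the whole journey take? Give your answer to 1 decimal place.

20.2 s

Phase 1 (accelerating): v₀ = 0 m/s, a = 0.7 m/s².
v = v₀ + at → t = (7.5 − 0) / 0.7 = 10.7 s
v² = v₀² + 2aΔx → Δx = (7.5² − 0²)/(2·0.7) = 40.2 m

Phase 2 (decelerating): v₀ = 7.50 m/s, a = -0.8 m/s².
v = v₀ + at → t = (3.5 − 7.50) / -0.8 = 5.00 s
v² = v₀² + 2aΔx → Δx = (3.5² − 7.50²)/(2·-0.8) = 27.5 m

Phase 3 (constant speed): v₀ = 3.50 m/s, a = 0 m/s².
v = v₀ + at = 3.50 + (0)(4.5) = 3.50 m/s
Δx = v₀t + ½at² = 3.50·4.5 + 0.5·0·4.5² = 15.8 m
Total time = 10.7 + 5.00 + 4.50 = 20.2 s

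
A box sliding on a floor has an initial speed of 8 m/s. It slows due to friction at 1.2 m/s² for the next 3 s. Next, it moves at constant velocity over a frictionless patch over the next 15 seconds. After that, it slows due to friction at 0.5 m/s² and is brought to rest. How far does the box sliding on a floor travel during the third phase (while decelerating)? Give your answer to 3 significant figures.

Phase 1 (decelerating): v₀ = 8.00 m/s, a = -1.2 m/s².
v = v₀ + at = 8.00 + (-1.2)(3) = 4.40 m/s
Δx = v₀t + ½at² = 8.00·3 + 0.5·-1.2·3² = 18.6 m

Phase 2 (constant speed): v₀ = 4.40 m/s, a = 0 m/s².
v = v₀ + at = 4.40 + (0)(15) = 4.40 m/s
Δx = v₀t + ½at² = 4.40·15 + 0.5·0·15² = 66.0 m

Phase 3 (decelerating): v₀ = 4.40 m/s, a = -0.5 m/s².
v = v₀ + at → t = (0 − 4.40) / -0.5 = 8.80 s
v² = v₀² + 2aΔx → Δx = (0² − 4.40²)/(2·-0.5) = 19.4 m
Distance in phase 3 = 19.4 m

19.4 m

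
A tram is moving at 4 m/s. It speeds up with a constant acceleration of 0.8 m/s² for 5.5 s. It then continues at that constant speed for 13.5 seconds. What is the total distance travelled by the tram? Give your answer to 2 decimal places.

147.50 m

Phase 1 (accelerating): v₀ = 4.00 m/s, a = 0.8 m/s².
v = v₀ + at = 4.00 + (0.8)(5.5) = 8.40 m/s
Δx = v₀t + ½at² = 4.00·5.5 + 0.5·0.8·5.5² = 34.1 m

Phase 2 (constant speed): v₀ = 8.40 m/s, a = 0 m/s².
v = v₀ + at = 8.40 + (0)(13.5) = 8.40 m/s
Δx = v₀t + ½at² = 8.40·13.5 + 0.5·0·13.5² = 113 m
Total distance = 34.1 + 113 = 148 m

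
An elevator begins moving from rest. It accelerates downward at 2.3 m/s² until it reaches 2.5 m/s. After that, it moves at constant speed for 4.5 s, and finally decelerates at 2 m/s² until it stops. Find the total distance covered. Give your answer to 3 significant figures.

Phase 1 (accelerating): v₀ = 0 m/s, a = 2.3 m/s².
v = v₀ + at → t = (2.5 − 0) / 2.3 = 1.09 s
v² = v₀² + 2aΔx → Δx = (2.5² − 0²)/(2·2.3) = 1.36 m

Phase 2 (constant speed): v₀ = 2.50 m/s, a = 0 m/s².
v = v₀ + at = 2.50 + (0)(4.5) = 2.50 m/s
Δx = v₀t + ½at² = 2.50·4.5 + 0.5·0·4.5² = 11.2 m

Phase 3 (decelerating): v₀ = 2.50 m/s, a = -2 m/s².
v = v₀ + at → t = (0 − 2.50) / -2 = 1.25 s
v² = v₀² + 2aΔx → Δx = (0² − 2.50²)/(2·-2) = 1.56 m
Total distance = 1.36 + 11.2 + 1.56 = 14.2 m

14.2 m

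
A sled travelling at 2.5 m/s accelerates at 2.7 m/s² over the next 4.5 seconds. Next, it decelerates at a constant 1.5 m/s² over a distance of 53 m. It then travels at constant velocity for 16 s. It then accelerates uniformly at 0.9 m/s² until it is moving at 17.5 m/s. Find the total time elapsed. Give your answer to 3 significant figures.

Phase 1 (accelerating): v₀ = 2.50 m/s, a = 2.7 m/s².
v = v₀ + at = 2.50 + (2.7)(4.5) = 14.7 m/s
Δx = v₀t + ½at² = 2.50·4.5 + 0.5·2.7·4.5² = 38.6 m

Phase 2 (decelerating): v₀ = 14.7 m/s, a = -1.5 m/s².
v² = v₀² + 2aΔx = 14.7² + 2·-1.5·53 = 55.6 → v = 7.46 m/s
t = (v − v₀)/a = (7.46 − 14.7)/-1.5 = 4.79 s

Phase 3 (constant speed): v₀ = 7.46 m/s, a = 0 m/s².
v = v₀ + at = 7.46 + (0)(16) = 7.46 m/s
Δx = v₀t + ½at² = 7.46·16 + 0.5·0·16² = 119 m

Phase 4 (accelerating): v₀ = 7.46 m/s, a = 0.9 m/s².
v = v₀ + at → t = (17.5 − 7.46) / 0.9 = 11.2 s
v² = v₀² + 2aΔx → Δx = (17.5² − 7.46²)/(2·0.9) = 139 m
Total time = 4.50 + 4.79 + 16.0 + 11.2 = 36.5 s

36.5 s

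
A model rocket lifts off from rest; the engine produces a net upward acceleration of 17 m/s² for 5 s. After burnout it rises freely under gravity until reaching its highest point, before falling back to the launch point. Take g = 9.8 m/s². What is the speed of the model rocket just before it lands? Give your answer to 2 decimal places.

Phase 1 (powered ascent): v₀ = 0 m/s, a = 17 m/s².
v = v₀ + at = 0 + (17)(5) = 85.0 m/s
Δx = v₀t + ½at² = 0·5 + 0.5·17·5² = 212 m

Phase 2 (coasting upward): v₀ = 85.0 m/s, a = -9.8 m/s².
v = v₀ + at → t = (0 − 85.0) / -9.8 = 8.67 s
v² = v₀² + 2aΔx → Δx = (0² − 85.0²)/(2·-9.8) = 369 m

Phase 3 (free fall): v₀ = 0 m/s, a = -9.8 m/s².
Falls 581 m from rest: t = √(2·581/9.8) = 10.9 s; v = g·t = 107 m/s.
Impact speed = 107 m/s

106.72 m/s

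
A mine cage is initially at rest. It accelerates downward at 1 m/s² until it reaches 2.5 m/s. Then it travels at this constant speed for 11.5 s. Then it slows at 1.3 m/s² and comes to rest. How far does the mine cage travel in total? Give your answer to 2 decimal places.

34.28 m

Phase 1 (accelerating): v₀ = 0 m/s, a = 1 m/s².
v = v₀ + at → t = (2.5 − 0) / 1 = 2.50 s
v² = v₀² + 2aΔx → Δx = (2.5² − 0²)/(2·1) = 3.12 m

Phase 2 (constant speed): v₀ = 2.50 m/s, a = 0 m/s².
v = v₀ + at = 2.50 + (0)(11.5) = 2.50 m/s
Δx = v₀t + ½at² = 2.50·11.5 + 0.5·0·11.5² = 28.8 m

Phase 3 (decelerating): v₀ = 2.50 m/s, a = -1.3 m/s².
v = v₀ + at → t = (0 − 2.50) / -1.3 = 1.92 s
v² = v₀² + 2aΔx → Δx = (0² − 2.50²)/(2·-1.3) = 2.40 m
Total distance = 3.12 + 28.8 + 2.40 = 34.3 m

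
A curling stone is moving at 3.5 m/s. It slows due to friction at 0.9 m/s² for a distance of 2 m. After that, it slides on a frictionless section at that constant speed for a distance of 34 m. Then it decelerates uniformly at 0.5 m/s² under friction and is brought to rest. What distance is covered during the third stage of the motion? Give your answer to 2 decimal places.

Phase 1 (decelerating): v₀ = 3.50 m/s, a = -0.9 m/s².
v² = v₀² + 2aΔx = 3.50² + 2·-0.9·2 = 8.65 → v = 2.94 m/s
t = (v − v₀)/a = (2.94 − 3.50)/-0.9 = 0.621 s

Phase 2 (constant speed): v₀ = 2.94 m/s, a = 0 m/s².
Constant speed: t = d/v = 34/2.94 = 11.6 s

Phase 3 (decelerating): v₀ = 2.94 m/s, a = -0.5 m/s².
v = v₀ + at → t = (0 − 2.94) / -0.5 = 5.88 s
v² = v₀² + 2aΔx → Δx = (0² − 2.94²)/(2·-0.5) = 8.65 m
Distance in phase 3 = 8.65 m

8.65 m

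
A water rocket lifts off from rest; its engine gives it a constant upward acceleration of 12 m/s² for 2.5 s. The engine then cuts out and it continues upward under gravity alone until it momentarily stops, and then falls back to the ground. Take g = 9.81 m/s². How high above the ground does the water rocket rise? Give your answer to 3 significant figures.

83.4 m

Phase 1 (powered ascent): v₀ = 0 m/s, a = 12 m/s².
v = v₀ + at = 0 + (12)(2.5) = 30.0 m/s
Δx = v₀t + ½at² = 0·2.5 + 0.5·12·2.5² = 37.5 m

Phase 2 (coasting upward): v₀ = 30.0 m/s, a = -9.81 m/s².
v = v₀ + at → t = (0 − 30.0) / -9.81 = 3.06 s
v² = v₀² + 2aΔx → Δx = (0² − 30.0²)/(2·-9.81) = 45.9 m
Maximum height = 37.5 + 45.9 = 83.4 m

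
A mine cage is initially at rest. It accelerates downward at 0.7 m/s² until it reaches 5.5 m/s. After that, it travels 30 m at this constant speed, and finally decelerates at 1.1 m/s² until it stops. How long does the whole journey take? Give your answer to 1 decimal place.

Phase 1 (accelerating): v₀ = 0 m/s, a = 0.7 m/s².
v = v₀ + at → t = (5.5 − 0) / 0.7 = 7.86 s
v² = v₀² + 2aΔx → Δx = (5.5² − 0²)/(2·0.7) = 21.6 m

Phase 2 (constant speed): v₀ = 5.50 m/s, a = 0 m/s².
Constant speed: t = d/v = 30/5.50 = 5.45 s

Phase 3 (decelerating): v₀ = 5.50 m/s, a = -1.1 m/s².
v = v₀ + at → t = (0 − 5.50) / -1.1 = 5.00 s
v² = v₀² + 2aΔx → Δx = (0² − 5.50²)/(2·-1.1) = 13.7 m
Total time = 7.86 + 5.45 + 5.00 = 18.3 s

18.3 s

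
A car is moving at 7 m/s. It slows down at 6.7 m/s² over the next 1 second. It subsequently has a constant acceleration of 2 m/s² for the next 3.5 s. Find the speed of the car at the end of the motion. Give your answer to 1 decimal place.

Phase 1 (decelerating): v₀ = 7.00 m/s, a = -6.7 m/s².
v = v₀ + at = 7.00 + (-6.7)(1) = 0.300 m/s
Δx = v₀t + ½at² = 7.00·1 + 0.5·-6.7·1² = 3.65 m

Phase 2 (accelerating): v₀ = 0.300 m/s, a = 2 m/s².
v = v₀ + at = 0.300 + (2)(3.5) = 7.30 m/s
Δx = v₀t + ½at² = 0.300·3.5 + 0.5·2·3.5² = 13.3 m
Final speed = 7.30 m/s

7.3 m/s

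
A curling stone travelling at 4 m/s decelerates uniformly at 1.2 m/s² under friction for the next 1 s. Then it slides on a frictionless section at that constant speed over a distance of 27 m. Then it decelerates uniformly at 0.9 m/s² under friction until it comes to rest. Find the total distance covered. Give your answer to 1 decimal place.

34.8 m

Phase 1 (decelerating): v₀ = 4.00 m/s, a = -1.2 m/s².
v = v₀ + at = 4.00 + (-1.2)(1) = 2.80 m/s
Δx = v₀t + ½at² = 4.00·1 + 0.5·-1.2·1² = 3.40 m

Phase 2 (constant speed): v₀ = 2.80 m/s, a = 0 m/s².
Constant speed: t = d/v = 27/2.80 = 9.64 s

Phase 3 (decelerating): v₀ = 2.80 m/s, a = -0.9 m/s².
v = v₀ + at → t = (0 − 2.80) / -0.9 = 3.11 s
v² = v₀² + 2aΔx → Δx = (0² − 2.80²)/(2·-0.9) = 4.36 m
Total distance = 3.40 + 27.0 + 4.36 = 34.8 m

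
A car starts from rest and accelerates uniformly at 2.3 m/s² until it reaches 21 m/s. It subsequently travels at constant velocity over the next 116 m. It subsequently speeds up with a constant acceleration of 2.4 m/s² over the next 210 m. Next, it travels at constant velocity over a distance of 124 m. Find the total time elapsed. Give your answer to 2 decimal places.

Phase 1 (accelerating): v₀ = 0 m/s, a = 2.3 m/s².
v = v₀ + at → t = (21 − 0) / 2.3 = 9.13 s
v² = v₀² + 2aΔx → Δx = (21² − 0²)/(2·2.3) = 95.9 m

Phase 2 (constant speed): v₀ = 21.0 m/s, a = 0 m/s².
Constant speed: t = d/v = 116/21.0 = 5.52 s

Phase 3 (accelerating): v₀ = 21.0 m/s, a = 2.4 m/s².
v² = v₀² + 2aΔx = 21.0² + 2·2.4·210 = 1450 → v = 38.1 m/s
t = (v − v₀)/a = (38.1 − 21.0)/2.4 = 7.11 s

Phase 4 (constant speed): v₀ = 38.1 m/s, a = 0 m/s².
Constant speed: t = d/v = 124/38.1 = 3.26 s
Total time = 9.13 + 5.52 + 7.11 + 3.26 = 25.0 s

25.02 s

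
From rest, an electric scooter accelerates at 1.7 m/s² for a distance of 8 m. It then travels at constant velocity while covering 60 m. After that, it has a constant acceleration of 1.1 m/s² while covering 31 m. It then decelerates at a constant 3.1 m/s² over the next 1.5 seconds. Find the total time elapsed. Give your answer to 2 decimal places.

20.21 s

Phase 1 (accelerating): v₀ = 0 m/s, a = 1.7 m/s².
v² = v₀² + 2aΔx = 0² + 2·1.7·8 = 27.2 → v = 5.22 m/s
t = (v − v₀)/a = (5.22 − 0)/1.7 = 3.07 s

Phase 2 (constant speed): v₀ = 5.22 m/s, a = 0 m/s².
Constant speed: t = d/v = 60/5.22 = 11.5 s

Phase 3 (accelerating): v₀ = 5.22 m/s, a = 1.1 m/s².
v² = v₀² + 2aΔx = 5.22² + 2·1.1·31 = 95.4 → v = 9.77 m/s
t = (v − v₀)/a = (9.77 − 5.22)/1.1 = 4.14 s

Phase 4 (decelerating): v₀ = 9.77 m/s, a = -3.1 m/s².
v = v₀ + at = 9.77 + (-3.1)(1.5) = 5.12 m/s
Δx = v₀t + ½at² = 9.77·1.5 + 0.5·-3.1·1.5² = 11.2 m
Total time = 3.07 + 11.5 + 4.14 + 1.50 = 20.2 s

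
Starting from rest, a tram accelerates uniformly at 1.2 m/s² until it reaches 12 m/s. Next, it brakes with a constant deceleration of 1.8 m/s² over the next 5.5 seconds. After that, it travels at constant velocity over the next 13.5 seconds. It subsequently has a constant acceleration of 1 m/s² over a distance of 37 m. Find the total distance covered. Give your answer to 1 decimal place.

Phase 1 (accelerating): v₀ = 0 m/s, a = 1.2 m/s².
v = v₀ + at → t = (12 − 0) / 1.2 = 10.0 s
v² = v₀² + 2aΔx → Δx = (12² − 0²)/(2·1.2) = 60.0 m

Phase 2 (decelerating): v₀ = 12.0 m/s, a = -1.8 m/s².
v = v₀ + at = 12.0 + (-1.8)(5.5) = 2.10 m/s
Δx = v₀t + ½at² = 12.0·5.5 + 0.5·-1.8·5.5² = 38.8 m

Phase 3 (constant speed): v₀ = 2.10 m/s, a = 0 m/s².
v = v₀ + at = 2.10 + (0)(13.5) = 2.10 m/s
Δx = v₀t + ½at² = 2.10·13.5 + 0.5·0·13.5² = 28.3 m

Phase 4 (accelerating): v₀ = 2.10 m/s, a = 1 m/s².
v² = v₀² + 2aΔx = 2.10² + 2·1·37 = 78.4 → v = 8.85 m/s
t = (v − v₀)/a = (8.85 − 2.10)/1 = 6.75 s
Total distance = 60.0 + 38.8 + 28.3 + 37.0 = 164 m

164.1 m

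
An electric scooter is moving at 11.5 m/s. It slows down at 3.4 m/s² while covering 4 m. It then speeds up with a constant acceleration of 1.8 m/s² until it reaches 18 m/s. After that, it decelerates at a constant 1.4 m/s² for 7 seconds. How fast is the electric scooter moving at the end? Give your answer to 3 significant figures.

8.20 m/s

Phase 1 (decelerating): v₀ = 11.5 m/s, a = -3.4 m/s².
v² = v₀² + 2aΔx = 11.5² + 2·-3.4·4 = 105 → v = 10.2 m/s
t = (v − v₀)/a = (10.2 − 11.5)/-3.4 = 0.368 s

Phase 2 (accelerating): v₀ = 10.2 m/s, a = 1.8 m/s².
v = v₀ + at → t = (18 − 10.2) / 1.8 = 4.31 s
v² = v₀² + 2aΔx → Δx = (18² − 10.2²)/(2·1.8) = 60.8 m

Phase 3 (decelerating): v₀ = 18.0 m/s, a = -1.4 m/s².
v = v₀ + at = 18.0 + (-1.4)(7) = 8.20 m/s
Δx = v₀t + ½at² = 18.0·7 + 0.5·-1.4·7² = 91.7 m
Final speed = 8.20 m/s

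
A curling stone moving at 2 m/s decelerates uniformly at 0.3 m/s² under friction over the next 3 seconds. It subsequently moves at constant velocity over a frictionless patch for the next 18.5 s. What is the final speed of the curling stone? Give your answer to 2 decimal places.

1.10 m/s

Phase 1 (decelerating): v₀ = 2.00 m/s, a = -0.3 m/s².
v = v₀ + at = 2.00 + (-0.3)(3) = 1.10 m/s
Δx = v₀t + ½at² = 2.00·3 + 0.5·-0.3·3² = 4.65 m

Phase 2 (constant speed): v₀ = 1.10 m/s, a = 0 m/s².
v = v₀ + at = 1.10 + (0)(18.5) = 1.10 m/s
Δx = v₀t + ½at² = 1.10·18.5 + 0.5·0·18.5² = 20.4 m
Final speed = 1.10 m/s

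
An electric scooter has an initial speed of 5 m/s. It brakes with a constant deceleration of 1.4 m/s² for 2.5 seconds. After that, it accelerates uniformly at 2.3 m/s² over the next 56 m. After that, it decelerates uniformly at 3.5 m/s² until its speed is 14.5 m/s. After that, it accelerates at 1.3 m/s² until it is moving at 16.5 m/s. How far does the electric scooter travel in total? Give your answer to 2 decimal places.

Phase 1 (decelerating): v₀ = 5.00 m/s, a = -1.4 m/s².
v = v₀ + at = 5.00 + (-1.4)(2.5) = 1.50 m/s
Δx = v₀t + ½at² = 5.00·2.5 + 0.5·-1.4·2.5² = 8.12 m

Phase 2 (accelerating): v₀ = 1.50 m/s, a = 2.3 m/s².
v² = v₀² + 2aΔx = 1.50² + 2·2.3·56 = 260 → v = 16.1 m/s
t = (v − v₀)/a = (16.1 − 1.50)/2.3 = 6.36 s

Phase 3 (decelerating): v₀ = 16.1 m/s, a = -3.5 m/s².
v = v₀ + at → t = (14.5 − 16.1) / -3.5 = 0.463 s
v² = v₀² + 2aΔx → Δx = (14.5² − 16.1²)/(2·-3.5) = 7.09 m

Phase 4 (accelerating): v₀ = 14.5 m/s, a = 1.3 m/s².
v = v₀ + at → t = (16.5 − 14.5) / 1.3 = 1.54 s
v² = v₀² + 2aΔx → Δx = (16.5² − 14.5²)/(2·1.3) = 23.8 m
Total distance = 8.12 + 56.0 + 7.09 + 23.8 = 95.1 m

95.06 m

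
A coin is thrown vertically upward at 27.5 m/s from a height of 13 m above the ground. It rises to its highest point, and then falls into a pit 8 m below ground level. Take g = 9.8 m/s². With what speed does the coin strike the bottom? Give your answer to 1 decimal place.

34.2 m/s

Phase 1 (rising): v₀ = 27.5 m/s, a = -9.8 m/s².
v = v₀ + at → t = (0 − 27.5) / -9.8 = 2.81 s
v² = v₀² + 2aΔx → Δx = (0² − 27.5²)/(2·-9.8) = 38.6 m

Phase 2 (falling): v₀ = 0 m/s, a = -9.8 m/s².
Falls 59.6 m from rest: t = √(2·59.6/9.8) = 3.49 s; v = g·t = 34.2 m/s.
Final speed = 34.2 m/s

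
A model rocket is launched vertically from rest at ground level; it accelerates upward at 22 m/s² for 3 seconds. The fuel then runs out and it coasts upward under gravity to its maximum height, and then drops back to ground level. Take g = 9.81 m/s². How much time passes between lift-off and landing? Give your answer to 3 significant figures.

Phase 1 (powered ascent): v₀ = 0 m/s, a = 22 m/s².
v = v₀ + at = 0 + (22)(3) = 66.0 m/s
Δx = v₀t + ½at² = 0·3 + 0.5·22·3² = 99.0 m

Phase 2 (coasting upward): v₀ = 66.0 m/s, a = -9.81 m/s².
v = v₀ + at → t = (0 − 66.0) / -9.81 = 6.73 s
v² = v₀² + 2aΔx → Δx = (0² − 66.0²)/(2·-9.81) = 222 m

Phase 3 (free fall): v₀ = 0 m/s, a = -9.81 m/s².
Falls 321 m from rest: t = √(2·321/9.81) = 8.09 s; v = g·t = 79.4 m/s.
Total time = 3.00 + 6.73 + 8.09 = 17.8 s

17.8 s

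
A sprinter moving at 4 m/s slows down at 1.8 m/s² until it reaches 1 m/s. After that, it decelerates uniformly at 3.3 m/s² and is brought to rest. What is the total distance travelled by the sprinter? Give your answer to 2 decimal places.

Phase 1 (decelerating): v₀ = 4.00 m/s, a = -1.8 m/s².
v = v₀ + at → t = (1 − 4.00) / -1.8 = 1.67 s
v² = v₀² + 2aΔx → Δx = (1² − 4.00²)/(2·-1.8) = 4.17 m

Phase 2 (decelerating): v₀ = 1.00 m/s, a = -3.3 m/s².
v = v₀ + at → t = (0 − 1.00) / -3.3 = 0.303 s
v² = v₀² + 2aΔx → Δx = (0² − 1.00²)/(2·-3.3) = 0.152 m
Total distance = 4.17 + 0.152 = 4.32 m

4.32 m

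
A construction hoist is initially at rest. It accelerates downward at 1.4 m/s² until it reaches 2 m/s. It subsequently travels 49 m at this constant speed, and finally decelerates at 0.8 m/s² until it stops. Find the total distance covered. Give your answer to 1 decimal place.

Phase 1 (accelerating): v₀ = 0 m/s, a = 1.4 m/s².
v = v₀ + at → t = (2 − 0) / 1.4 = 1.43 s
v² = v₀² + 2aΔx → Δx = (2² − 0²)/(2·1.4) = 1.43 m

Phase 2 (constant speed): v₀ = 2.00 m/s, a = 0 m/s².
Constant speed: t = d/v = 49/2.00 = 24.5 s

Phase 3 (decelerating): v₀ = 2.00 m/s, a = -0.8 m/s².
v = v₀ + at → t = (0 − 2.00) / -0.8 = 2.50 s
v² = v₀² + 2aΔx → Δx = (0² − 2.00²)/(2·-0.8) = 2.50 m
Total distance = 1.43 + 49.0 + 2.50 = 52.9 m

52.9 m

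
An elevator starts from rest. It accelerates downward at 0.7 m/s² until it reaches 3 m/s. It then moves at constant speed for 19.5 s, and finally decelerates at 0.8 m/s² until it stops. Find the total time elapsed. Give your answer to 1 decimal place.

27.5 s

Phase 1 (accelerating): v₀ = 0 m/s, a = 0.7 m/s².
v = v₀ + at → t = (3 − 0) / 0.7 = 4.29 s
v² = v₀² + 2aΔx → Δx = (3² − 0²)/(2·0.7) = 6.43 m

Phase 2 (constant speed): v₀ = 3.00 m/s, a = 0 m/s².
v = v₀ + at = 3.00 + (0)(19.5) = 3.00 m/s
Δx = v₀t + ½at² = 3.00·19.5 + 0.5·0·19.5² = 58.5 m

Phase 3 (decelerating): v₀ = 3.00 m/s, a = -0.8 m/s².
v = v₀ + at → t = (0 − 3.00) / -0.8 = 3.75 s
v² = v₀² + 2aΔx → Δx = (0² − 3.00²)/(2·-0.8) = 5.62 m
Total time = 4.29 + 19.5 + 3.75 = 27.5 s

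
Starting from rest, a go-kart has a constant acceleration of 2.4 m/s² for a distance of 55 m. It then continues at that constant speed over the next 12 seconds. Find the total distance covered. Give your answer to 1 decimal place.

Phase 1 (accelerating): v₀ = 0 m/s, a = 2.4 m/s².
v² = v₀² + 2aΔx = 0² + 2·2.4·55 = 264 → v = 16.2 m/s
t = (v − v₀)/a = (16.2 − 0)/2.4 = 6.77 s

Phase 2 (constant speed): v₀ = 16.2 m/s, a = 0 m/s².
v = v₀ + at = 16.2 + (0)(12) = 16.2 m/s
Δx = v₀t + ½at² = 16.2·12 + 0.5·0·12² = 195 m
Total distance = 55.0 + 195 = 250 m

250.0 m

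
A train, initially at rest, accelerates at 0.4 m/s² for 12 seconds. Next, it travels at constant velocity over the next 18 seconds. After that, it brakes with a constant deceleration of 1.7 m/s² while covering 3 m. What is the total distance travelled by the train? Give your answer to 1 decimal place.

Phase 1 (accelerating): v₀ = 0 m/s, a = 0.4 m/s².
v = v₀ + at = 0 + (0.4)(12) = 4.80 m/s
Δx = v₀t + ½at² = 0·12 + 0.5·0.4·12² = 28.8 m

Phase 2 (constant speed): v₀ = 4.80 m/s, a = 0 m/s².
v = v₀ + at = 4.80 + (0)(18) = 4.80 m/s
Δx = v₀t + ½at² = 4.80·18 + 0.5·0·18² = 86.4 m

Phase 3 (decelerating): v₀ = 4.80 m/s, a = -1.7 m/s².
v² = v₀² + 2aΔx = 4.80² + 2·-1.7·3 = 12.8 → v = 3.58 m/s
t = (v − v₀)/a = (3.58 − 4.80)/-1.7 = 0.716 s
Total distance = 28.8 + 86.4 + 3.00 = 118 m

118.2 m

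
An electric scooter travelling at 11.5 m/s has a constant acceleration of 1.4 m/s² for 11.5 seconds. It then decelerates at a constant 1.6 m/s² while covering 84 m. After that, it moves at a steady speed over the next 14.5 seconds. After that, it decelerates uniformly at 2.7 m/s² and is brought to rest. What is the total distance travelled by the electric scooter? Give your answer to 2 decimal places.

Phase 1 (accelerating): v₀ = 11.5 m/s, a = 1.4 m/s².
v = v₀ + at = 11.5 + (1.4)(11.5) = 27.6 m/s
Δx = v₀t + ½at² = 11.5·11.5 + 0.5·1.4·11.5² = 225 m

Phase 2 (decelerating): v₀ = 27.6 m/s, a = -1.6 m/s².
v² = v₀² + 2aΔx = 27.6² + 2·-1.6·84 = 493 → v = 22.2 m/s
t = (v − v₀)/a = (22.2 − 27.6)/-1.6 = 3.37 s

Phase 3 (constant speed): v₀ = 22.2 m/s, a = 0 m/s².
v = v₀ + at = 22.2 + (0)(14.5) = 22.2 m/s
Δx = v₀t + ½at² = 22.2·14.5 + 0.5·0·14.5² = 322 m

Phase 4 (decelerating): v₀ = 22.2 m/s, a = -2.7 m/s².
v = v₀ + at → t = (0 − 22.2) / -2.7 = 8.22 s
v² = v₀² + 2aΔx → Δx = (0² − 22.2²)/(2·-2.7) = 91.3 m
Total distance = 225 + 84.0 + 322 + 91.3 = 722 m

722.05 m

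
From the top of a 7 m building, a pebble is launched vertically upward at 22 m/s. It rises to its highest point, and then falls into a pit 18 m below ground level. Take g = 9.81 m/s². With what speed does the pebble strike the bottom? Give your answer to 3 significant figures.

Phase 1 (rising): v₀ = 22.0 m/s, a = -9.81 m/s².
v = v₀ + at → t = (0 − 22.0) / -9.81 = 2.24 s
v² = v₀² + 2aΔx → Δx = (0² − 22.0²)/(2·-9.81) = 24.7 m

Phase 2 (falling): v₀ = 0 m/s, a = -9.81 m/s².
Falls 49.7 m from rest: t = √(2·49.7/9.81) = 3.18 s; v = g·t = 31.2 m/s.
Final speed = 31.2 m/s

31.2 m/s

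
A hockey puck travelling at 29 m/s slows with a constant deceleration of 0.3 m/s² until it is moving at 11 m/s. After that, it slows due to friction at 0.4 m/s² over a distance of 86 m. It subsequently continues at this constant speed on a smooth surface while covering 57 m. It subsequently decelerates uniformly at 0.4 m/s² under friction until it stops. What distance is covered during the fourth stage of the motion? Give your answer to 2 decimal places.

Phase 1 (decelerating): v₀ = 29.0 m/s, a = -0.3 m/s².
v = v₀ + at → t = (11 − 29.0) / -0.3 = 60.0 s
v² = v₀² + 2aΔx → Δx = (11² − 29.0²)/(2·-0.3) = 1200 m

Phase 2 (decelerating): v₀ = 11.0 m/s, a = -0.4 m/s².
v² = v₀² + 2aΔx = 11.0² + 2·-0.4·86 = 52.2 → v = 7.22 m/s
t = (v − v₀)/a = (7.22 − 11.0)/-0.4 = 9.44 s

Phase 3 (constant speed): v₀ = 7.22 m/s, a = 0 m/s².
Constant speed: t = d/v = 57/7.22 = 7.89 s

Phase 4 (decelerating): v₀ = 7.22 m/s, a = -0.4 m/s².
v = v₀ + at → t = (0 − 7.22) / -0.4 = 18.1 s
v² = v₀² + 2aΔx → Δx = (0² − 7.22²)/(2·-0.4) = 65.2 m
Distance in phase 4 = 65.2 m

65.25 m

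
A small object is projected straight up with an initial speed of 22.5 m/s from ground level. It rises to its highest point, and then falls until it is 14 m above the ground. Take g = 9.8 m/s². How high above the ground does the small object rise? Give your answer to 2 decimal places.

Phase 1 (rising): v₀ = 22.5 m/s, a = -9.8 m/s².
v = v₀ + at → t = (0 − 22.5) / -9.8 = 2.30 s
v² = v₀² + 2aΔx → Δx = (0² − 22.5²)/(2·-9.8) = 25.8 m
Maximum height = 25.8 m

25.83 m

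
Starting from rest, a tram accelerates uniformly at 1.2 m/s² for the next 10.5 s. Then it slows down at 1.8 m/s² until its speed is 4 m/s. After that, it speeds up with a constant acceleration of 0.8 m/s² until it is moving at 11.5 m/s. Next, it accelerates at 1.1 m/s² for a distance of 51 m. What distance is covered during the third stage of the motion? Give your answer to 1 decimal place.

72.7 m

Phase 1 (accelerating): v₀ = 0 m/s, a = 1.2 m/s².
v = v₀ + at = 0 + (1.2)(10.5) = 12.6 m/s
Δx = v₀t + ½at² = 0·10.5 + 0.5·1.2·10.5² = 66.1 m

Phase 2 (decelerating): v₀ = 12.6 m/s, a = -1.8 m/s².
v = v₀ + at → t = (4 − 12.6) / -1.8 = 4.78 s
v² = v₀² + 2aΔx → Δx = (4² − 12.6²)/(2·-1.8) = 39.7 m

Phase 3 (accelerating): v₀ = 4.00 m/s, a = 0.8 m/s².
v = v₀ + at → t = (11.5 − 4.00) / 0.8 = 9.38 s
v² = v₀² + 2aΔx → Δx = (11.5² − 4.00²)/(2·0.8) = 72.7 m
Distance in phase 3 = 72.7 m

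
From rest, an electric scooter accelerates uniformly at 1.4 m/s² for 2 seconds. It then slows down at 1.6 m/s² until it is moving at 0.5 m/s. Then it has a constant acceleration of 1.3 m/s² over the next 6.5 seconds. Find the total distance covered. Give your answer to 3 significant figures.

Phase 1 (accelerating): v₀ = 0 m/s, a = 1.4 m/s².
v = v₀ + at = 0 + (1.4)(2) = 2.80 m/s
Δx = v₀t + ½at² = 0·2 + 0.5·1.4·2² = 2.80 m

Phase 2 (decelerating): v₀ = 2.80 m/s, a = -1.6 m/s².
v = v₀ + at → t = (0.5 − 2.80) / -1.6 = 1.44 s
v² = v₀² + 2aΔx → Δx = (0.5² − 2.80²)/(2·-1.6) = 2.37 m

Phase 3 (accelerating): v₀ = 0.500 m/s, a = 1.3 m/s².
v = v₀ + at = 0.500 + (1.3)(6.5) = 8.95 m/s
Δx = v₀t + ½at² = 0.500·6.5 + 0.5·1.3·6.5² = 30.7 m
Total distance = 2.80 + 2.37 + 30.7 = 35.9 m

35.9 m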